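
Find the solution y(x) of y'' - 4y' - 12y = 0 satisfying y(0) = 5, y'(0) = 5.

y = 15*exp(6*x)/8 + 25*exp(-2*x)/8

Characteristic equation r² - 4r - 12 = 0 factors as (r + 2)(r - 6) = 0, so r = -2, 6.
Hence y_h = C1*exp(-2*x) + C2*exp(6*x).
Apply the initial conditions: y(0) = C1 + C2 = 5 and y'(0) = -2*C1 + 6*C2 = 5. Solving gives C1 = 25/8, C2 = 15/8.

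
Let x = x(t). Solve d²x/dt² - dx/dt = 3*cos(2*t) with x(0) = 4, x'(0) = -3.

Characteristic equation r² - r = 0 factors as (r - 1)r = 0, so r = 1, 0.
Hence x_h = C1*exp(t) + C2.
Try x_p = A*cos(2*t) + B*sin(2*t). Substituting and equating the coefficients of cos(2t) and sin(2t) gives A = -3/5, B = -3/10, so x_p = -3*cos(2*t)/5 - 3*sin(2*t)/10.
General solution: x = C2 - 3*cos(2*t)/5 - 3*sin(2*t)/10 + C1*exp(t).
Apply the initial conditions: x(0) = -3/5 + C1 + C2 = 4 and x'(0) = -3/5 + C1 = -3. Solving gives C1 = -12/5, C2 = 7.

x = 7 - 12*exp(t)/5 - 3*cos(2*t)/5 - 3*sin(2*t)/10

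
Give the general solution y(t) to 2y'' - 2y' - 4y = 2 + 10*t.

y = 3/4 - 5*t/2 + C1*exp(-t) + C2*exp(2*t)

Divide through by 2: y'' - y' - 2y = 1 + 5*t.
Characteristic equation r² - r - 2 = 0 factors as (r + 1)(r - 2) = 0, so r = -1, 2.
Hence y_h = C1*exp(-t) + C2*exp(2*t).
For the particular solution try y_p = A0 + A1*t. Substituting and matching coefficients of each power of t gives A0 = 3/4, A1 = -5/2, so y_p = 3/4 - 5*t/2.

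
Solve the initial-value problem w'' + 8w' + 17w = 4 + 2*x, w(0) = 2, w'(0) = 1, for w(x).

Characteristic equation r² + 8r + 17 = 0 has discriminant (8)² - 4·(17) = -4 < 0, so r = -4 ± i.
Hence w_h = C1*cos(x)*exp(-4*x) + C2*exp(-4*x)*sin(x).
For the particular solution try w_p = A0 + A1*x. Substituting and matching coefficients of each power of x gives A0 = 52/289, A1 = 2/17, so w_p = 52/289 + 2*x/17.
General solution: w = 52/289 + 2*x/17 + C1*cos(x)*exp(-4*x) + C2*exp(-4*x)*sin(x).
Apply the initial conditions: w(0) = 52/289 + C1 = 2 and w'(0) = 2/17 + C2 - 4*C1 = 1. Solving gives C1 = 526/289, C2 = 2359/289.

w = 52/289 + 2*x/17 + 526*cos(x)*exp(-4*x)/289 + 2359*exp(-4*x)*sin(x)/289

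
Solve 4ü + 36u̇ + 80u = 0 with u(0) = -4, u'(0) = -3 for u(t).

u = -23*exp(-4*t) + 19*exp(-5*t)

Divide through by 4: u'' + 9u' + 20u = 0.
Characteristic equation r² + 9r + 20 = 0 factors as (r + 4)(r + 5) = 0, so r = -4, -5.
Hence u_h = C1*exp(-4*t) + C2*exp(-5*t).
Apply the initial conditions: u(0) = C1 + C2 = -4 and u'(0) = -5*C2 - 4*C1 = -3. Solving gives C1 = -23, C2 = 19.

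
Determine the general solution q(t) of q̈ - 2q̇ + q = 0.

Characteristic equation r² - 2r + 1 = 0 has discriminant (-2)² - 4·(1) = 0, so r = 1 is a repeated root.
Hence q_h = (C1 + C2*t)*exp(t).

q = C1*exp(t) + C2*t*exp(t)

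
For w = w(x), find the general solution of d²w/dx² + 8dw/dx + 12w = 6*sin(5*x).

Characteristic equation r² + 8r + 12 = 0 factors as (r + 2)(r + 6) = 0, so r = -2, -6.
Hence w_h = C1*exp(-2*x) + C2*exp(-6*x).
Try w_p = A*cos(5*x) + B*sin(5*x). Substituting and equating the coefficients of cos(5x) and sin(5x) gives A = -240/1769, B = -78/1769, so w_p = -240*cos(5*x)/1769 - 78*sin(5*x)/1769.

w = -240*cos(5*x)/1769 - 78*sin(5*x)/1769 + C1*exp(-2*x) + C2*exp(-6*x)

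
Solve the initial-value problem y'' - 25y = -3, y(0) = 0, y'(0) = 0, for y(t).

y = 3/25 - 3*exp(-5*t)/50 - 3*exp(5*t)/50

Characteristic equation r² - 25 = 0 factors as (r - 5)(r + 5) = 0, so r = 5, -5.
Hence y_h = C1*exp(5*t) + C2*exp(-5*t).
For the particular solution try y_p = A0. Substituting and matching coefficients of each power of t gives A0 = 3/25, so y_p = 3/25.
General solution: y = 3/25 + C1*exp(5*t) + C2*exp(-5*t).
Apply the initial conditions: y(0) = 3/25 + C1 + C2 = 0 and y'(0) = -5*C2 + 5*C1 = 0. Solving gives C1 = -3/50, C2 = -3/50.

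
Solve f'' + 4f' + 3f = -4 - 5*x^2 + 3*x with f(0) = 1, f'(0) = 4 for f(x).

f = -202/27 + 12*exp(-x) - 95*exp(-3*x)/27 - 5*x**2/3 + 49*x/9

Characteristic equation r² + 4r + 3 = 0 factors as (r + 1)(r + 3) = 0, so r = -1, -3.
Hence f_h = C1*exp(-x) + C2*exp(-3*x).
For the particular solution try f_p = A0 + A1*x + A2*x^2. Substituting and matching coefficients of each power of x gives A0 = -202/27, A1 = 49/9, A2 = -5/3, so f_p = -202/27 - 5*x^2/3 + 49*x/9.
General solution: f = -202/27 - 5*x^2/3 + 49*x/9 + C1*exp(-x) + C2*exp(-3*x).
Apply the initial conditions: f(0) = -202/27 + C1 + C2 = 1 and f'(0) = 49/9 - C1 - 3*C2 = 4. Solving gives C1 = 12, C2 = -95/27.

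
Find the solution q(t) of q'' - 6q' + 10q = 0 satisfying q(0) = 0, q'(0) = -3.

Characteristic equation r² - 6r + 10 = 0 has discriminant (-6)² - 4·(10) = -4 < 0, so r = 3 ± i.
Hence q_h = C1*cos(t)*exp(3*t) + C2*exp(3*t)*sin(t).
Apply the initial conditions: q(0) = C1 = 0 and q'(0) = C2 + 3*C1 = -3. Solving gives C1 = 0, C2 = -3.

q = -3*exp(3*t)*sin(t)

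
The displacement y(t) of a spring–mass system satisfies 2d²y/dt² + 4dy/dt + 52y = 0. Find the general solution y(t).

Divide through by 2: y'' + 2y' + 26y = 0.
Characteristic equation r² + 2r + 26 = 0 has discriminant (2)² - 4·(26) = -100 < 0, so r = -1 ± 5i.
Hence y_h = C1*cos(5*t)*exp(-t) + C2*exp(-t)*sin(5*t).

y = C1*cos(5*t)*exp(-t) + C2*exp(-t)*sin(5*t)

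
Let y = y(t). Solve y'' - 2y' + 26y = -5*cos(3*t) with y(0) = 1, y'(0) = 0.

y = -17*cos(3*t)/65 + 6*sin(3*t)/65 - 4*exp(t)*sin(5*t)/13 + 82*cos(5*t)*exp(t)/65

Characteristic equation r² - 2r + 26 = 0 has discriminant (-2)² - 4·(26) = -100 < 0, so r = 1 ± 5i.
Hence y_h = C1*cos(5*t)*exp(t) + C2*exp(t)*sin(5*t).
Try y_p = A*cos(3*t) + B*sin(3*t). Substituting and equating the coefficients of cos(3t) and sin(3t) gives A = -17/65, B = 6/65, so y_p = -17*cos(3*t)/65 + 6*sin(3*t)/65.
General solution: y = -17*cos(3*t)/65 + 6*sin(3*t)/65 + C1*cos(5*t)*exp(t) + C2*exp(t)*sin(5*t).
Apply the initial conditions: y(0) = -17/65 + C1 = 1 and y'(0) = 18/65 + C1 + 5*C2 = 0. Solving gives C1 = 82/65, C2 = -4/13.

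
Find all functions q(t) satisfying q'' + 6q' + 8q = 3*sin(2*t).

Characteristic equation r² + 6r + 8 = 0 factors as (r + 2)(r + 4) = 0, so r = -2, -4.
Hence q_h = C1*exp(-2*t) + C2*exp(-4*t).
Try q_p = A*cos(2*t) + B*sin(2*t). Substituting and equating the coefficients of cos(2t) and sin(2t) gives A = -9/40, B = 3/40, so q_p = -9*cos(2*t)/40 + 3*sin(2*t)/40.

q = -9*cos(2*t)/40 + 3*sin(2*t)/40 + C1*exp(-2*t) + C2*exp(-4*t)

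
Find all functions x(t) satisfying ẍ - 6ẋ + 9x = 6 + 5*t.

x = 28/27 + 5*t/9 + C1*exp(3*t) + C2*t*exp(3*t)

Characteristic equation r² - 6r + 9 = 0 has discriminant (-6)² - 4·(9) = 0, so r = 3 is a repeated root.
Hence x_h = (C1 + C2*t)*exp(3*t).
For the particular solution try x_p = A0 + A1*t. Substituting and matching coefficients of each power of t gives A0 = 28/27, A1 = 5/9, so x_p = 28/27 + 5*t/9.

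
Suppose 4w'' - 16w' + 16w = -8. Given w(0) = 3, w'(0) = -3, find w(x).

w = -1/2 + 7*exp(2*x)/2 - 10*x*exp(2*x)

Divide through by 4: w'' - 4w' + 4w = -2.
Characteristic equation r² - 4r + 4 = 0 has discriminant (-4)² - 4·(4) = 0, so r = 2 is a repeated root.
Hence w_h = (C1 + C2*x)*exp(2*x).
For the particular solution try w_p = A0. Substituting and matching coefficients of each power of x gives A0 = -1/2, so w_p = -1/2.
General solution: w = -1/2 + C1*exp(2*x) + C2*x*exp(2*x).
Apply the initial conditions: w(0) = -1/2 + C1 = 3 and w'(0) = C2 + 2*C1 = -3. Solving gives C1 = 7/2, C2 = -10.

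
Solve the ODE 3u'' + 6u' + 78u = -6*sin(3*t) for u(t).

Divide through by 3: u'' + 2u' + 26u = -2*sin(3*t).
Characteristic equation r² + 2r + 26 = 0 has discriminant (2)² - 4·(26) = -100 < 0, so r = -1 ± 5i.
Hence u_h = C1*cos(5*t)*exp(-t) + C2*exp(-t)*sin(5*t).
Try u_p = A*cos(3*t) + B*sin(3*t). Substituting and equating the coefficients of cos(3t) and sin(3t) gives A = 12/325, B = -34/325, so u_p = -34*sin(3*t)/325 + 12*cos(3*t)/325.

u = -34*sin(3*t)/325 + 12*cos(3*t)/325 + C1*cos(5*t)*exp(-t) + C2*exp(-t)*sin(5*t)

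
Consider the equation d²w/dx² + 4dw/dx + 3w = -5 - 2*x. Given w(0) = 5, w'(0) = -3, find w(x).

w = -7/9 - 31*exp(-3*x)/18 - 2*x/3 + 15*exp(-x)/2

Characteristic equation r² + 4r + 3 = 0 factors as (r + 3)(r + 1) = 0, so r = -3, -1.
Hence w_h = C1*exp(-3*x) + C2*exp(-x).
For the particular solution try w_p = A0 + A1*x. Substituting and matching coefficients of each power of x gives A0 = -7/9, A1 = -2/3, so w_p = -7/9 - 2*x/3.
General solution: w = -7/9 - 2*x/3 + C1*exp(-3*x) + C2*exp(-x).
Apply the initial conditions: w(0) = -7/9 + C1 + C2 = 5 and w'(0) = -2/3 - C2 - 3*C1 = -3. Solving gives C1 = -31/18, C2 = 15/2.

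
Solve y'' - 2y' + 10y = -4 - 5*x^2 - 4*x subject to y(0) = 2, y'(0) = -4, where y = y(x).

Characteristic equation r² - 2r + 10 = 0 has discriminant (-2)² - 4·(10) = -36 < 0, so r = 1 ± 3i.
Hence y_h = C1*cos(3*x)*exp(x) + C2*exp(x)*sin(3*x).
For the particular solution try y_p = A0 + A1*x + A2*x^2. Substituting and matching coefficients of each power of x gives A0 = -21/50, A1 = -3/5, A2 = -1/2, so y_p = -21/50 - 3*x/5 - x^2/2.
General solution: y = -21/50 - 3*x/5 - x^2/2 + C1*cos(3*x)*exp(x) + C2*exp(x)*sin(3*x).
Apply the initial conditions: y(0) = -21/50 + C1 = 2 and y'(0) = -3/5 + C1 + 3*C2 = -4. Solving gives C1 = 121/50, C2 = -97/50.

y = -21/50 - 3*x/5 - x**2/2 - 97*exp(x)*sin(3*x)/50 + 121*cos(3*x)*exp(x)/50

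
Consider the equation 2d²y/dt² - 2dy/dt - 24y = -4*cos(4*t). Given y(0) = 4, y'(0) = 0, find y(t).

y = sin(4*t)/100 + 7*cos(4*t)/100 + 47*exp(4*t)/28 + 394*exp(-3*t)/175

Divide through by 2: y'' - y' - 12y = -2*cos(4*t).
Characteristic equation r² - r - 12 = 0 factors as (r - 4)(r + 3) = 0, so r = 4, -3.
Hence y_h = C1*exp(4*t) + C2*exp(-3*t).
Try y_p = A*cos(4*t) + B*sin(4*t). Substituting and equating the coefficients of cos(4t) and sin(4t) gives A = 7/100, B = 1/100, so y_p = sin(4*t)/100 + 7*cos(4*t)/100.
General solution: y = sin(4*t)/100 + 7*cos(4*t)/100 + C1*exp(4*t) + C2*exp(-3*t).
Apply the initial conditions: y(0) = 7/100 + C1 + C2 = 4 and y'(0) = 1/25 - 3*C2 + 4*C1 = 0. Solving gives C1 = 47/28, C2 = 394/175.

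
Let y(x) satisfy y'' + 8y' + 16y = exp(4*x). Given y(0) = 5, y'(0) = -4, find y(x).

Characteristic equation r² + 8r + 16 = 0 has discriminant (8)² - 4·(16) = 0, so r = -4 is a repeated root.
Hence y_h = (C1 + C2*x)*exp(-4*x).
Try y_p = A*exp(4*x). Substituting into the equation and dividing by exp(4*x) gives A = 1/64, so y_p = exp(4*x)/64.
General solution: y = exp(4*x)/64 + C1*exp(-4*x) + C2*x*exp(-4*x).
Apply the initial conditions: y(0) = 1/64 + C1 = 5 and y'(0) = 1/16 + C2 - 4*C1 = -4. Solving gives C1 = 319/64, C2 = 127/8.

y = exp(4*x)/64 + 319*exp(-4*x)/64 + 127*x*exp(-4*x)/8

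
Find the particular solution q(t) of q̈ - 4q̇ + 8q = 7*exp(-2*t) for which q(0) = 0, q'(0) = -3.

q = 7*exp(-2*t)/20 - 7*cos(2*t)*exp(2*t)/20 - 4*exp(2*t)*sin(2*t)/5

Characteristic equation r² - 4r + 8 = 0 has discriminant (-4)² - 4·(8) = -16 < 0, so r = 2 ± 2i.
Hence q_h = C1*cos(2*t)*exp(2*t) + C2*exp(2*t)*sin(2*t).
Try q_p = A*exp(-2*t). Substituting into the equation and dividing by exp(-2*t) gives A = 7/20, so q_p = 7*exp(-2*t)/20.
General solution: q = 7*exp(-2*t)/20 + C1*cos(2*t)*exp(2*t) + C2*exp(2*t)*sin(2*t).
Apply the initial conditions: q(0) = 7/20 + C1 = 0 and q'(0) = -7/10 + 2*C1 + 2*C2 = -3. Solving gives C1 = -7/20, C2 = -4/5.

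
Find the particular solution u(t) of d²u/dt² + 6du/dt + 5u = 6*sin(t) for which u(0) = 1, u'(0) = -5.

Characteristic equation r² + 6r + 5 = 0 factors as (r + 5)(r + 1) = 0, so r = -5, -1.
Hence u_h = C1*exp(-5*t) + C2*exp(-t).
Try u_p = A*cos(t) + B*sin(t). Substituting and equating the coefficients of cos(t) and sin(t) gives A = -9/13, B = 6/13, so u_p = -9*cos(t)/13 + 6*sin(t)/13.
General solution: u = -9*cos(t)/13 + 6*sin(t)/13 + C1*exp(-5*t) + C2*exp(-t).
Apply the initial conditions: u(0) = -9/13 + C1 + C2 = 1 and u'(0) = 6/13 - C2 - 5*C1 = -5. Solving gives C1 = 49/52, C2 = 3/4.

u = -9*cos(t)/13 + 3*exp(-t)/4 + 6*sin(t)/13 + 49*exp(-5*t)/52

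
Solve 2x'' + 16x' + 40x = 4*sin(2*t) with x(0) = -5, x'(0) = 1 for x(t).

Divide through by 2: x'' + 8x' + 20x = 2*sin(2*t).
Characteristic equation r² + 8r + 20 = 0 has discriminant (8)² - 4·(20) = -16 < 0, so r = -4 ± 2i.
Hence x_h = C1*cos(2*t)*exp(-4*t) + C2*exp(-4*t)*sin(2*t).
Try x_p = A*cos(2*t) + B*sin(2*t). Substituting and equating the coefficients of cos(2t) and sin(2t) gives A = -1/16, B = 1/16, so x_p = -cos(2*t)/16 + sin(2*t)/16.
General solution: x = -cos(2*t)/16 + sin(2*t)/16 + C1*cos(2*t)*exp(-4*t) + C2*exp(-4*t)*sin(2*t).
Apply the initial conditions: x(0) = -1/16 + C1 = -5 and x'(0) = 1/8 - 4*C1 + 2*C2 = 1. Solving gives C1 = -79/16, C2 = -151/16.

x = -cos(2*t)/16 + sin(2*t)/16 - 151*exp(-4*t)*sin(2*t)/16 - 79*cos(2*t)*exp(-4*t)/16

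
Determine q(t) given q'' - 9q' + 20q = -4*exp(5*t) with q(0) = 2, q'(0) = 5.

q = -4*t*exp(5*t) + exp(4*t) + exp(5*t)

Characteristic equation r² - 9r + 20 = 0 factors as (r - 4)(r - 5) = 0, so r = 4, 5.
Hence q_h = C1*exp(4*t) + C2*exp(5*t).
Since exp(5*t) solves the homogeneous equation (r = 5 is a root of multiplicity 1), multiply the trial by t. Try q_p = A*t*exp(5*t). Substituting into the equation and dividing by exp(5*t) gives A = -4, so q_p = -4*t*exp(5*t).
General solution: q = C1*exp(4*t) + C2*exp(5*t) - 4*t*exp(5*t).
Apply the initial conditions: q(0) = C1 + C2 = 2 and q'(0) = -4 + 4*C1 + 5*C2 = 5. Solving gives C1 = 1, C2 = 1.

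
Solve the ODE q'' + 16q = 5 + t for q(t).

Characteristic equation r² + 16 = 0 has discriminant (0)² - 4·(16) = -64 < 0, so r = ± 4i.
Hence q_h = C1*cos(4*t) + C2*sin(4*t).
For the particular solution try q_p = A0 + A1*t. Substituting and matching coefficients of each power of t gives A0 = 5/16, A1 = 1/16, so q_p = 5/16 + t/16.

q = 5/16 + t/16 + C1*cos(4*t) + C2*sin(4*t)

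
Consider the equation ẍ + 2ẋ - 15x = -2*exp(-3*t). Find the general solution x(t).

Characteristic equation r² + 2r - 15 = 0 factors as (r + 5)(r - 3) = 0, so r = -5, 3.
Hence x_h = C1*exp(-5*t) + C2*exp(3*t).
Try x_p = A*exp(-3*t). Substituting into the equation and dividing by exp(-3*t) gives A = 1/6, so x_p = exp(-3*t)/6.

x = exp(-3*t)/6 + C1*exp(-5*t) + C2*exp(3*t)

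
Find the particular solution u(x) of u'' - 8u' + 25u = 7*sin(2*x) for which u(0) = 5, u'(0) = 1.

u = 112*cos(2*x)/697 + 147*sin(2*x)/697 - 4363*exp(4*x)*sin(3*x)/697 + 3373*cos(3*x)*exp(4*x)/697

Characteristic equation r² - 8r + 25 = 0 has discriminant (-8)² - 4·(25) = -36 < 0, so r = 4 ± 3i.
Hence u_h = C1*cos(3*x)*exp(4*x) + C2*exp(4*x)*sin(3*x).
Try u_p = A*cos(2*x) + B*sin(2*x). Substituting and equating the coefficients of cos(2x) and sin(2x) gives A = 112/697, B = 147/697, so u_p = 112*cos(2*x)/697 + 147*sin(2*x)/697.
General solution: u = 112*cos(2*x)/697 + 147*sin(2*x)/697 + C1*cos(3*x)*exp(4*x) + C2*exp(4*x)*sin(3*x).
Apply the initial conditions: u(0) = 112/697 + C1 = 5 and u'(0) = 294/697 + 3*C2 + 4*C1 = 1. Solving gives C1 = 3373/697, C2 = -4363/697.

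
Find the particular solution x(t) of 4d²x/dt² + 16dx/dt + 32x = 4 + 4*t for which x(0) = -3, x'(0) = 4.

Divide through by 4: x'' + 4x' + 8x = 1 + t.
Characteristic equation r² + 4r + 8 = 0 has discriminant (4)² - 4·(8) = -16 < 0, so r = -2 ± 2i.
Hence x_h = C1*cos(2*t)*exp(-2*t) + C2*exp(-2*t)*sin(2*t).
For the particular solution try x_p = A0 + A1*t. Substituting and matching coefficients of each power of t gives A0 = 1/16, A1 = 1/8, so x_p = 1/16 + t/8.
General solution: x = 1/16 + t/8 + C1*cos(2*t)*exp(-2*t) + C2*exp(-2*t)*sin(2*t).
Apply the initial conditions: x(0) = 1/16 + C1 = -3 and x'(0) = 1/8 - 2*C1 + 2*C2 = 4. Solving gives C1 = -49/16, C2 = -9/8.

x = 1/16 + t/8 - 49*cos(2*t)*exp(-2*t)/16 - 9*exp(-2*t)*sin(2*t)/8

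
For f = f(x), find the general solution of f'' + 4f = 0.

Characteristic equation r² + 4 = 0 has discriminant (0)² - 4·(4) = -16 < 0, so r = ± 2i.
Hence f_h = C1*cos(2*x) + C2*sin(2*x).

f = C1*cos(2*x) + C2*sin(2*x)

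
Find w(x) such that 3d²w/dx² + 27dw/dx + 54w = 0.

Divide through by 3: w'' + 9w' + 18w = 0.
Characteristic equation r² + 9r + 18 = 0 factors as (r + 6)(r + 3) = 0, so r = -6, -3.
Hence w_h = C1*exp(-6*x) + C2*exp(-3*x).

w = C1*exp(-6*x) + C2*exp(-3*x)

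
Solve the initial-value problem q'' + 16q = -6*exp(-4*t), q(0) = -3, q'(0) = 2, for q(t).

q = -45*cos(4*t)/16 - 3*exp(-4*t)/16 + 5*sin(4*t)/16

Characteristic equation r² + 16 = 0 has discriminant (0)² - 4·(16) = -64 < 0, so r = ± 4i.
Hence q_h = C1*cos(4*t) + C2*sin(4*t).
Try q_p = A*exp(-4*t). Substituting into the equation and dividing by exp(-4*t) gives A = -3/16, so q_p = -3*exp(-4*t)/16.
General solution: q = -3*exp(-4*t)/16 + C1*cos(4*t) + C2*sin(4*t).
Apply the initial conditions: q(0) = -3/16 + C1 = -3 and q'(0) = 3/4 + 4*C2 = 2. Solving gives C1 = -45/16, C2 = 5/16.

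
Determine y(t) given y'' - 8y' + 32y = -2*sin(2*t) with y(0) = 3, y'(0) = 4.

y = -7*sin(2*t)/130 - 2*cos(2*t)/65 - 521*exp(4*t)*sin(4*t)/260 + 197*cos(4*t)*exp(4*t)/65

Characteristic equation r² - 8r + 32 = 0 has discriminant (-8)² - 4·(32) = -64 < 0, so r = 4 ± 4i.
Hence y_h = C1*cos(4*t)*exp(4*t) + C2*exp(4*t)*sin(4*t).
Try y_p = A*cos(2*t) + B*sin(2*t). Substituting and equating the coefficients of cos(2t) and sin(2t) gives A = -2/65, B = -7/130, so y_p = -7*sin(2*t)/130 - 2*cos(2*t)/65.
General solution: y = -7*sin(2*t)/130 - 2*cos(2*t)/65 + C1*cos(4*t)*exp(4*t) + C2*exp(4*t)*sin(4*t).
Apply the initial conditions: y(0) = -2/65 + C1 = 3 and y'(0) = -7/65 + 4*C1 + 4*C2 = 4. Solving gives C1 = 197/65, C2 = -521/260.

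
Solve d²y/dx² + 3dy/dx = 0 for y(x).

y = C2 + C1*exp(-3*x)

Characteristic equation r² + 3r = 0 factors as (r + 3)r = 0, so r = -3, 0.
Hence y_h = C1*exp(-3*x) + C2.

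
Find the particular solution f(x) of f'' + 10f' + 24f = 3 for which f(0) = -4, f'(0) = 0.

Characteristic equation r² + 10r + 24 = 0 factors as (r + 6)(r + 4) = 0, so r = -6, -4.
Hence f_h = C1*exp(-6*x) + C2*exp(-4*x).
For the particular solution try f_p = A0. Substituting and matching coefficients of each power of x gives A0 = 1/8, so f_p = 1/8.
General solution: f = 1/8 + C1*exp(-6*x) + C2*exp(-4*x).
Apply the initial conditions: f(0) = 1/8 + C1 + C2 = -4 and f'(0) = -6*C1 - 4*C2 = 0. Solving gives C1 = 33/4, C2 = -99/8.

f = 1/8 - 99*exp(-4*x)/8 + 33*exp(-6*x)/4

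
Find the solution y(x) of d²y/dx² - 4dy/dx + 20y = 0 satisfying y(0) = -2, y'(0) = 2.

Characteristic equation r² - 4r + 20 = 0 has discriminant (-4)² - 4·(20) = -64 < 0, so r = 2 ± 4i.
Hence y_h = C1*cos(4*x)*exp(2*x) + C2*exp(2*x)*sin(4*x).
Apply the initial conditions: y(0) = C1 = -2 and y'(0) = 2*C1 + 4*C2 = 2. Solving gives C1 = -2, C2 = 3/2.

y = -2*cos(4*x)*exp(2*x) + 3*exp(2*x)*sin(4*x)/2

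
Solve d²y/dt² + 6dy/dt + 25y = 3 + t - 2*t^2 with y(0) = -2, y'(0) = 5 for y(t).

y = 1681/15625 - 2*t**2/25 + 49*t/625 - 32931*cos(4*t)*exp(-3*t)/15625 - 21893*exp(-3*t)*sin(4*t)/62500

Characteristic equation r² + 6r + 25 = 0 has discriminant (6)² - 4·(25) = -64 < 0, so r = -3 ± 4i.
Hence y_h = C1*cos(4*t)*exp(-3*t) + C2*exp(-3*t)*sin(4*t).
For the particular solution try y_p = A0 + A1*t + A2*t^2. Substituting and matching coefficients of each power of t gives A0 = 1681/15625, A1 = 49/625, A2 = -2/25, so y_p = 1681/15625 - 2*t^2/25 + 49*t/625.
General solution: y = 1681/15625 - 2*t^2/25 + 49*t/625 + C1*cos(4*t)*exp(-3*t) + C2*exp(-3*t)*sin(4*t).
Apply the initial conditions: y(0) = 1681/15625 + C1 = -2 and y'(0) = 49/625 - 3*C1 + 4*C2 = 5. Solving gives C1 = -32931/15625, C2 = -21893/62500.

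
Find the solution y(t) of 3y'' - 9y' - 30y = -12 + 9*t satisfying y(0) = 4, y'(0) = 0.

y = 49/100 - 3*t/10 + 69*exp(-2*t)/28 + 183*exp(5*t)/175

Divide through by 3: y'' - 3y' - 10y = -4 + 3*t.
Characteristic equation r² - 3r - 10 = 0 factors as (r + 2)(r - 5) = 0, so r = -2, 5.
Hence y_h = C1*exp(-2*t) + C2*exp(5*t).
For the particular solution try y_p = A0 + A1*t. Substituting and matching coefficients of each power of t gives A0 = 49/100, A1 = -3/10, so y_p = 49/100 - 3*t/10.
General solution: y = 49/100 - 3*t/10 + C1*exp(-2*t) + C2*exp(5*t).
Apply the initial conditions: y(0) = 49/100 + C1 + C2 = 4 and y'(0) = -3/10 - 2*C1 + 5*C2 = 0. Solving gives C1 = 69/28, C2 = 183/175.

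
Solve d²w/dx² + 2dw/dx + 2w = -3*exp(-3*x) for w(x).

Characteristic equation r² + 2r + 2 = 0 has discriminant (2)² - 4·(2) = -4 < 0, so r = -1 ± i.
Hence w_h = C1*cos(x)*exp(-x) + C2*exp(-x)*sin(x).
Try w_p = A*exp(-3*x). Substituting into the equation and dividing by exp(-3*x) gives A = -3/5, so w_p = -3*exp(-3*x)/5.

w = -3*exp(-3*x)/5 + C1*cos(x)*exp(-x) + C2*exp(-x)*sin(x)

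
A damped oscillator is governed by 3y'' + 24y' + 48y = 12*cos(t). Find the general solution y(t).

Divide through by 3: y'' + 8y' + 16y = 4*cos(t).
Characteristic equation r² + 8r + 16 = 0 has discriminant (8)² - 4·(16) = 0, so r = -4 is a repeated root.
Hence y_h = (C1 + C2*t)*exp(-4*t).
Try y_p = A*cos(t) + B*sin(t). Substituting and equating the coefficients of cos(t) and sin(t) gives A = 60/289, B = 32/289, so y_p = 32*sin(t)/289 + 60*cos(t)/289.

y = 32*sin(t)/289 + 60*cos(t)/289 + C1*exp(-4*t) + C2*t*exp(-4*t)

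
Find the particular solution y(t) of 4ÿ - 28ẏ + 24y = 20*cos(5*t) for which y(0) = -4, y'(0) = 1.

Divide through by 4: y'' - 7y' + 6y = 5*cos(5*t).
Characteristic equation r² - 7r + 6 = 0 factors as (r - 1)(r - 6) = 0, so r = 1, 6.
Hence y_h = C1*exp(t) + C2*exp(6*t).
Try y_p = A*cos(5*t) + B*sin(5*t). Substituting and equating the coefficients of cos(5t) and sin(5t) gives A = -95/1586, B = -175/1586, so y_p = -175*sin(5*t)/1586 - 95*cos(5*t)/1586.
General solution: y = -175*sin(5*t)/1586 - 95*cos(5*t)/1586 + C1*exp(t) + C2*exp(6*t).
Apply the initial conditions: y(0) = -95/1586 + C1 + C2 = -4 and y'(0) = -875/1586 + C1 + 6*C2 = 1. Solving gives C1 = -131/26, C2 = 67/61.

y = -175*sin(5*t)/1586 - 131*exp(t)/26 - 95*cos(5*t)/1586 + 67*exp(6*t)/61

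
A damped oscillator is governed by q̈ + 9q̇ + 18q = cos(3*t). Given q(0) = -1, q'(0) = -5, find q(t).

Characteristic equation r² + 9r + 18 = 0 factors as (r + 6)(r + 3) = 0, so r = -6, -3.
Hence q_h = C1*exp(-6*t) + C2*exp(-3*t).
Try q_p = A*cos(3*t) + B*sin(3*t). Substituting and equating the coefficients of cos(3t) and sin(3t) gives A = 1/90, B = 1/30, so q_p = sin(3*t)/30 + cos(3*t)/90.
General solution: q = sin(3*t)/30 + cos(3*t)/90 + C1*exp(-6*t) + C2*exp(-3*t).
Apply the initial conditions: q(0) = 1/90 + C1 + C2 = -1 and q'(0) = 1/10 - 6*C1 - 3*C2 = -5. Solving gives C1 = 122/45, C2 = -67/18.

q = -67*exp(-3*t)/18 + sin(3*t)/30 + cos(3*t)/90 + 122*exp(-6*t)/45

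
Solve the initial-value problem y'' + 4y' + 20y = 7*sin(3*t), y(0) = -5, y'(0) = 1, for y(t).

y = -84*cos(3*t)/265 + 77*sin(3*t)/265 - 1241*cos(4*t)*exp(-2*t)/265 - 612*exp(-2*t)*sin(4*t)/265

Characteristic equation r² + 4r + 20 = 0 has discriminant (4)² - 4·(20) = -64 < 0, so r = -2 ± 4i.
Hence y_h = C1*cos(4*t)*exp(-2*t) + C2*exp(-2*t)*sin(4*t).
Try y_p = A*cos(3*t) + B*sin(3*t). Substituting and equating the coefficients of cos(3t) and sin(3t) gives A = -84/265, B = 77/265, so y_p = -84*cos(3*t)/265 + 77*sin(3*t)/265.
General solution: y = -84*cos(3*t)/265 + 77*sin(3*t)/265 + C1*cos(4*t)*exp(-2*t) + C2*exp(-2*t)*sin(4*t).
Apply the initial conditions: y(0) = -84/265 + C1 = -5 and y'(0) = 231/265 - 2*C1 + 4*C2 = 1. Solving gives C1 = -1241/265, C2 = -612/265.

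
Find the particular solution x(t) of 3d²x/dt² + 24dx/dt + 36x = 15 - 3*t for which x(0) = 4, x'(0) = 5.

Divide through by 3: x'' + 8x' + 12x = 5 - t.
Characteristic equation r² + 8r + 12 = 0 factors as (r + 2)(r + 6) = 0, so r = -2, -6.
Hence x_h = C1*exp(-2*t) + C2*exp(-6*t).
For the particular solution try x_p = A0 + A1*t. Substituting and matching coefficients of each power of t gives A0 = 17/36, A1 = -1/12, so x_p = 17/36 - t/12.
General solution: x = 17/36 - t/12 + C1*exp(-2*t) + C2*exp(-6*t).
Apply the initial conditions: x(0) = 17/36 + C1 + C2 = 4 and x'(0) = -1/12 - 6*C2 - 2*C1 = 5. Solving gives C1 = 105/16, C2 = -437/144.

x = 17/36 - 437*exp(-6*t)/144 - t/12 + 105*exp(-2*t)/16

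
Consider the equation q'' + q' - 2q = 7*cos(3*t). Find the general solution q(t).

Characteristic equation r² + r - 2 = 0 factors as (r - 1)(r + 2) = 0, so r = 1, -2.
Hence q_h = C1*exp(t) + C2*exp(-2*t).
Try q_p = A*cos(3*t) + B*sin(3*t). Substituting and equating the coefficients of cos(3t) and sin(3t) gives A = -77/130, B = 21/130, so q_p = -77*cos(3*t)/130 + 21*sin(3*t)/130.

q = -77*cos(3*t)/130 + 21*sin(3*t)/130 + C1*exp(t) + C2*exp(-2*t)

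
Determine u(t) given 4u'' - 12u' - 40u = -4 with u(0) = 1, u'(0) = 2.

u = 1/10 + 5*exp(-2*t)/14 + 19*exp(5*t)/35

Divide through by 4: u'' - 3u' - 10u = -1.
Characteristic equation r² - 3r - 10 = 0 factors as (r - 5)(r + 2) = 0, so r = 5, -2.
Hence u_h = C1*exp(5*t) + C2*exp(-2*t).
For the particular solution try u_p = A0. Substituting and matching coefficients of each power of t gives A0 = 1/10, so u_p = 1/10.
General solution: u = 1/10 + C1*exp(5*t) + C2*exp(-2*t).
Apply the initial conditions: u(0) = 1/10 + C1 + C2 = 1 and u'(0) = -2*C2 + 5*C1 = 2. Solving gives C1 = 19/35, C2 = 5/14.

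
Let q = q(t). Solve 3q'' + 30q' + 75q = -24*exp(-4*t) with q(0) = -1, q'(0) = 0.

q = -8*exp(-4*t) + 7*exp(-5*t) + 3*t*exp(-5*t)

Divide through by 3: q'' + 10q' + 25q = -8*exp(-4*t).
Characteristic equation r² + 10r + 25 = 0 has discriminant (10)² - 4·(25) = 0, so r = -5 is a repeated root.
Hence q_h = (C1 + C2*t)*exp(-5*t).
Try q_p = A*exp(-4*t). Substituting into the equation and dividing by exp(-4*t) gives A = -8, so q_p = -8*exp(-4*t).
General solution: q = -8*exp(-4*t) + C1*exp(-5*t) + C2*t*exp(-5*t).
Apply the initial conditions: q(0) = -8 + C1 = -1 and q'(0) = 32 + C2 - 5*C1 = 0. Solving gives C1 = 7, C2 = 3.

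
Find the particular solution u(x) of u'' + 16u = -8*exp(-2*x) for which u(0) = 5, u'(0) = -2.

u = -7*sin(4*x)/10 - 2*exp(-2*x)/5 + 27*cos(4*x)/5

Characteristic equation r² + 16 = 0 has discriminant (0)² - 4·(16) = -64 < 0, so r = ± 4i.
Hence u_h = C1*cos(4*x) + C2*sin(4*x).
Try u_p = A*exp(-2*x). Substituting into the equation and dividing by exp(-2*x) gives A = -2/5, so u_p = -2*exp(-2*x)/5.
General solution: u = -2*exp(-2*x)/5 + C1*cos(4*x) + C2*sin(4*x).
Apply the initial conditions: u(0) = -2/5 + C1 = 5 and u'(0) = 4/5 + 4*C2 = -2. Solving gives C1 = 27/5, C2 = -7/10.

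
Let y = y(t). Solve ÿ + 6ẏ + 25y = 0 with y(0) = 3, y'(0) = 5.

Characteristic equation r² + 6r + 25 = 0 has discriminant (6)² - 4·(25) = -64 < 0, so r = -3 ± 4i.
Hence y_h = C1*cos(4*t)*exp(-3*t) + C2*exp(-3*t)*sin(4*t).
Apply the initial conditions: y(0) = C1 = 3 and y'(0) = -3*C1 + 4*C2 = 5. Solving gives C1 = 3, C2 = 7/2.

y = 3*cos(4*t)*exp(-3*t) + 7*exp(-3*t)*sin(4*t)/2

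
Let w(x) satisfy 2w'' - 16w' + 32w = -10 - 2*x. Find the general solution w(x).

w = -11/32 - x/16 + C1*exp(4*x) + C2*x*exp(4*x)

Divide through by 2: w'' - 8w' + 16w = -5 - x.
Characteristic equation r² - 8r + 16 = 0 has discriminant (-8)² - 4·(16) = 0, so r = 4 is a repeated root.
Hence w_h = (C1 + C2*x)*exp(4*x).
For the particular solution try w_p = A0 + A1*x. Substituting and matching coefficients of each power of x gives A0 = -11/32, A1 = -1/16, so w_p = -11/32 - x/16.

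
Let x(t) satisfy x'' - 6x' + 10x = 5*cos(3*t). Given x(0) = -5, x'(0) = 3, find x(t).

Characteristic equation r² - 6r + 10 = 0 has discriminant (-6)² - 4·(10) = -4 < 0, so r = 3 ± i.
Hence x_h = C1*cos(t)*exp(3*t) + C2*exp(3*t)*sin(t).
Try x_p = A*cos(3*t) + B*sin(3*t). Substituting and equating the coefficients of cos(3t) and sin(3t) gives A = 1/65, B = -18/65, so x_p = -18*sin(3*t)/65 + cos(3*t)/65.
General solution: x = -18*sin(3*t)/65 + cos(3*t)/65 + C1*cos(t)*exp(3*t) + C2*exp(3*t)*sin(t).
Apply the initial conditions: x(0) = 1/65 + C1 = -5 and x'(0) = -54/65 + C2 + 3*C1 = 3. Solving gives C1 = -326/65, C2 = 1227/65.

x = -18*sin(3*t)/65 + cos(3*t)/65 - 326*cos(t)*exp(3*t)/65 + 1227*exp(3*t)*sin(t)/65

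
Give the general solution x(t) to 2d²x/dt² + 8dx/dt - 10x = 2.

x = -1/5 + C1*exp(t) + C2*exp(-5*t)

Divide through by 2: x'' + 4x' - 5x = 1.
Characteristic equation r² + 4r - 5 = 0 factors as (r - 1)(r + 5) = 0, so r = 1, -5.
Hence x_h = C1*exp(t) + C2*exp(-5*t).
For the particular solution try x_p = A0. Substituting and matching coefficients of each power of t gives A0 = -1/5, so x_p = -1/5.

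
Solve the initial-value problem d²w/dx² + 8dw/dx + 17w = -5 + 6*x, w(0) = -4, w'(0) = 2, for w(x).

Characteristic equation r² + 8r + 17 = 0 has discriminant (8)² - 4·(17) = -4 < 0, so r = -4 ± i.
Hence w_h = C1*cos(x)*exp(-4*x) + C2*exp(-4*x)*sin(x).
For the particular solution try w_p = A0 + A1*x. Substituting and matching coefficients of each power of x gives A0 = -133/289, A1 = 6/17, so w_p = -133/289 + 6*x/17.
General solution: w = -133/289 + 6*x/17 + C1*cos(x)*exp(-4*x) + C2*exp(-4*x)*sin(x).
Apply the initial conditions: w(0) = -133/289 + C1 = -4 and w'(0) = 6/17 + C2 - 4*C1 = 2. Solving gives C1 = -1023/289, C2 = -3616/289.

w = -133/289 + 6*x/17 - 3616*exp(-4*x)*sin(x)/289 - 1023*cos(x)*exp(-4*x)/289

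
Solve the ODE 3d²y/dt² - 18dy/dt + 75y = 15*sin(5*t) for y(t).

Divide through by 3: y'' - 6y' + 25y = 5*sin(5*t).
Characteristic equation r² - 6r + 25 = 0 has discriminant (-6)² - 4·(25) = -64 < 0, so r = 3 ± 4i.
Hence y_h = C1*cos(4*t)*exp(3*t) + C2*exp(3*t)*sin(4*t).
Try y_p = A*cos(5*t) + B*sin(5*t). Substituting and equating the coefficients of cos(5t) and sin(5t) gives A = 1/6, B = 0, so y_p = cos(5*t)/6.

y = cos(5*t)/6 + C1*cos(4*t)*exp(3*t) + C2*exp(3*t)*sin(4*t)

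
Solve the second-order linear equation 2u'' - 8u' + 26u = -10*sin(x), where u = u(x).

u = -3*sin(x)/8 - cos(x)/8 + C1*cos(3*x)*exp(2*x) + C2*exp(2*x)*sin(3*x)

Divide through by 2: u'' - 4u' + 13u = -5*sin(x).
Characteristic equation r² - 4r + 13 = 0 has discriminant (-4)² - 4·(13) = -36 < 0, so r = 2 ± 3i.
Hence u_h = C1*cos(3*x)*exp(2*x) + C2*exp(2*x)*sin(3*x).
Try u_p = A*cos(x) + B*sin(x). Substituting and equating the coefficients of cos(x) and sin(x) gives A = -1/8, B = -3/8, so u_p = -3*sin(x)/8 - cos(x)/8.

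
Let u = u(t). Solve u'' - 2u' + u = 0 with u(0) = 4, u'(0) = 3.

Characteristic equation r² - 2r + 1 = 0 has discriminant (-2)² - 4·(1) = 0, so r = 1 is a repeated root.
Hence u_h = (C1 + C2*t)*exp(t).
Apply the initial conditions: u(0) = C1 = 4 and u'(0) = C1 + C2 = 3. Solving gives C1 = 4, C2 = -1.

u = 4*exp(t) - t*exp(t)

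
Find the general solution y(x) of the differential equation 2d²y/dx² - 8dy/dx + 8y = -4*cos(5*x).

Divide through by 2: y'' - 4y' + 4y = -2*cos(5*x).
Characteristic equation r² - 4r + 4 = 0 has discriminant (-4)² - 4·(4) = 0, so r = 2 is a repeated root.
Hence y_h = (C1 + C2*x)*exp(2*x).
Try y_p = A*cos(5*x) + B*sin(5*x). Substituting and equating the coefficients of cos(5x) and sin(5x) gives A = 42/841, B = 40/841, so y_p = 40*sin(5*x)/841 + 42*cos(5*x)/841.

y = 40*sin(5*x)/841 + 42*cos(5*x)/841 + C1*exp(2*x) + C2*x*exp(2*x)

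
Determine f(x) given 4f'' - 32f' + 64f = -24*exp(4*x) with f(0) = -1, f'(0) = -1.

f = -exp(4*x) - 3*x**2*exp(4*x) + 3*x*exp(4*x)

Divide through by 4: f'' - 8f' + 16f = -6*exp(4*x).
Characteristic equation r² - 8r + 16 = 0 has discriminant (-8)² - 4·(16) = 0, so r = 4 is a repeated root.
Hence f_h = (C1 + C2*x)*exp(4*x).
Since exp(4*x) solves the homogeneous equation (r = 4 is a root of multiplicity 2), multiply the trial by x^2. Try f_p = A*x^2*exp(4*x). Substituting into the equation and dividing by exp(4*x) gives A = -3, so f_p = -3*x^2*exp(4*x).
General solution: f = C1*exp(4*x) - 3*x^2*exp(4*x) + C2*x*exp(4*x).
Apply the initial conditions: f(0) = C1 = -1 and f'(0) = C2 + 4*C1 = -1. Solving gives C1 = -1, C2 = 3.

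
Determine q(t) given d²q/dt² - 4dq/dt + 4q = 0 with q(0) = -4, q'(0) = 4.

Characteristic equation r² - 4r + 4 = 0 has discriminant (-4)² - 4·(4) = 0, so r = 2 is a repeated root.
Hence q_h = (C1 + C2*t)*exp(2*t).
Apply the initial conditions: q(0) = C1 = -4 and q'(0) = C2 + 2*C1 = 4. Solving gives C1 = -4, C2 = 12.

q = -4*exp(2*t) + 12*t*exp(2*t)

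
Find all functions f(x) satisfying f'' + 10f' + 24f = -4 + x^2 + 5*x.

Characteristic equation r² + 10r + 24 = 0 factors as (r + 4)(r + 6) = 0, so r = -4, -6.
Hence f_h = C1*exp(-4*x) + C2*exp(-6*x).
For the particular solution try f_p = A0 + A1*x + A2*x^2. Substituting and matching coefficients of each power of x gives A0 = -419/1728, A1 = 25/144, A2 = 1/24, so f_p = -419/1728 + x^2/24 + 25*x/144.

f = -419/1728 + x**2/24 + 25*x/144 + C1*exp(-4*x) + C2*exp(-6*x)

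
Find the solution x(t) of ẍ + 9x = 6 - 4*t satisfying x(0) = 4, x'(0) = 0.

Characteristic equation r² + 9 = 0 has discriminant (0)² - 4·(9) = -36 < 0, so r = ± 3i.
Hence x_h = C1*cos(3*t) + C2*sin(3*t).
For the particular solution try x_p = A0 + A1*t. Substituting and matching coefficients of each power of t gives A0 = 2/3, A1 = -4/9, so x_p = 2/3 - 4*t/9.
General solution: x = 2/3 - 4*t/9 + C1*cos(3*t) + C2*sin(3*t).
Apply the initial conditions: x(0) = 2/3 + C1 = 4 and x'(0) = -4/9 + 3*C2 = 0. Solving gives C1 = 10/3, C2 = 4/27.

x = 2/3 - 4*t/9 + 4*sin(3*t)/27 + 10*cos(3*t)/3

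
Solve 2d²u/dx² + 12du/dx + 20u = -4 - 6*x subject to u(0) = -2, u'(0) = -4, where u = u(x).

Divide through by 2: u'' + 6u' + 10u = -2 - 3*x.
Characteristic equation r² + 6r + 10 = 0 has discriminant (6)² - 4·(10) = -4 < 0, so r = -3 ± i.
Hence u_h = C1*cos(x)*exp(-3*x) + C2*exp(-3*x)*sin(x).
For the particular solution try u_p = A0 + A1*x. Substituting and matching coefficients of each power of x gives A0 = -1/50, A1 = -3/10, so u_p = -1/50 - 3*x/10.
General solution: u = -1/50 - 3*x/10 + C1*cos(x)*exp(-3*x) + C2*exp(-3*x)*sin(x).
Apply the initial conditions: u(0) = -1/50 + C1 = -2 and u'(0) = -3/10 + C2 - 3*C1 = -4. Solving gives C1 = -99/50, C2 = -241/25.

u = -1/50 - 3*x/10 - 241*exp(-3*x)*sin(x)/25 - 99*cos(x)*exp(-3*x)/50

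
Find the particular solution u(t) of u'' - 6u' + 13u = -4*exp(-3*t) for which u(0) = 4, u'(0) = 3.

u = -exp(-3*t)/10 - 24*exp(3*t)*sin(2*t)/5 + 41*cos(2*t)*exp(3*t)/10

Characteristic equation r² - 6r + 13 = 0 has discriminant (-6)² - 4·(13) = -16 < 0, so r = 3 ± 2i.
Hence u_h = C1*cos(2*t)*exp(3*t) + C2*exp(3*t)*sin(2*t).
Try u_p = A*exp(-3*t). Substituting into the equation and dividing by exp(-3*t) gives A = -1/10, so u_p = -exp(-3*t)/10.
General solution: u = -exp(-3*t)/10 + C1*cos(2*t)*exp(3*t) + C2*exp(3*t)*sin(2*t).
Apply the initial conditions: u(0) = -1/10 + C1 = 4 and u'(0) = 3/10 + 2*C2 + 3*C1 = 3. Solving gives C1 = 41/10, C2 = -24/5.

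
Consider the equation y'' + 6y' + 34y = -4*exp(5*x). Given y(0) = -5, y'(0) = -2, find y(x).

Characteristic equation r² + 6r + 34 = 0 has discriminant (6)² - 4·(34) = -100 < 0, so r = -3 ± 5i.
Hence y_h = C1*cos(5*x)*exp(-3*x) + C2*exp(-3*x)*sin(5*x).
Try y_p = A*exp(5*x). Substituting into the equation and dividing by exp(5*x) gives A = -4/89, so y_p = -4*exp(5*x)/89.
General solution: y = -4*exp(5*x)/89 + C1*cos(5*x)*exp(-3*x) + C2*exp(-3*x)*sin(5*x).
Apply the initial conditions: y(0) = -4/89 + C1 = -5 and y'(0) = -20/89 - 3*C1 + 5*C2 = -2. Solving gives C1 = -441/89, C2 = -1481/445.

y = -4*exp(5*x)/89 - 1481*exp(-3*x)*sin(5*x)/445 - 441*cos(5*x)*exp(-3*x)/89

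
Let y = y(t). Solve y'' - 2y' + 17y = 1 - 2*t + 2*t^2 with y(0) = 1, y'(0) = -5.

Characteristic equation r² - 2r + 17 = 0 has discriminant (-2)² - 4·(17) = -64 < 0, so r = 1 ± 4i.
Hence y_h = C1*cos(4*t)*exp(t) + C2*exp(t)*sin(4*t).
For the particular solution try y_p = A0 + A1*t + A2*t^2. Substituting and matching coefficients of each power of t gives A0 = 169/4913, A1 = -26/289, A2 = 2/17, so y_p = 169/4913 - 26*t/289 + 2*t^2/17.
General solution: y = 169/4913 - 26*t/289 + 2*t^2/17 + C1*cos(4*t)*exp(t) + C2*exp(t)*sin(4*t).
Apply the initial conditions: y(0) = 169/4913 + C1 = 1 and y'(0) = -26/289 + C1 + 4*C2 = -5. Solving gives C1 = 4744/4913, C2 = -28867/19652.

y = 169/4913 - 26*t/289 + 2*t**2/17 - 28867*exp(t)*sin(4*t)/19652 + 4744*cos(4*t)*exp(t)/4913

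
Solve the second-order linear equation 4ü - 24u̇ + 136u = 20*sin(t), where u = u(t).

Divide through by 4: u'' - 6u' + 34u = 5*sin(t).
Characteristic equation r² - 6r + 34 = 0 has discriminant (-6)² - 4·(34) = -100 < 0, so r = 3 ± 5i.
Hence u_h = C1*cos(5*t)*exp(3*t) + C2*exp(3*t)*sin(5*t).
Try u_p = A*cos(t) + B*sin(t). Substituting and equating the coefficients of cos(t) and sin(t) gives A = 2/75, B = 11/75, so u_p = 2*cos(t)/75 + 11*sin(t)/75.

u = 2*cos(t)/75 + 11*sin(t)/75 + C1*cos(5*t)*exp(3*t) + C2*exp(3*t)*sin(5*t)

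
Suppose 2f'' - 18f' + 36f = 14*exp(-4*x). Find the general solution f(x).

Divide through by 2: f'' - 9f' + 18f = 7*exp(-4*x).
Characteristic equation r² - 9r + 18 = 0 factors as (r - 3)(r - 6) = 0, so r = 3, 6.
Hence f_h = C1*exp(3*x) + C2*exp(6*x).
Try f_p = A*exp(-4*x). Substituting into the equation and dividing by exp(-4*x) gives A = 1/10, so f_p = exp(-4*x)/10.

f = exp(-4*x)/10 + C1*exp(3*x) + C2*exp(6*x)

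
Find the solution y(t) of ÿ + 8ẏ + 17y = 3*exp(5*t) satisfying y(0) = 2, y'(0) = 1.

y = 3*exp(5*t)/82 + 161*cos(t)*exp(-4*t)/82 + 711*exp(-4*t)*sin(t)/82

Characteristic equation r² + 8r + 17 = 0 has discriminant (8)² - 4·(17) = -4 < 0, so r = -4 ± i.
Hence y_h = C1*cos(t)*exp(-4*t) + C2*exp(-4*t)*sin(t).
Try y_p = A*exp(5*t). Substituting into the equation and dividing by exp(5*t) gives A = 3/82, so y_p = 3*exp(5*t)/82.
General solution: y = 3*exp(5*t)/82 + C1*cos(t)*exp(-4*t) + C2*exp(-4*t)*sin(t).
Apply the initial conditions: y(0) = 3/82 + C1 = 2 and y'(0) = 15/82 + C2 - 4*C1 = 1. Solving gives C1 = 161/82, C2 = 711/82.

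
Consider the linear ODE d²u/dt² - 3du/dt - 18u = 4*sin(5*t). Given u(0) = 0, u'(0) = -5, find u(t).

Characteristic equation r² - 3r - 18 = 0 factors as (r - 6)(r + 3) = 0, so r = 6, -3.
Hence u_h = C1*exp(6*t) + C2*exp(-3*t).
Try u_p = A*cos(5*t) + B*sin(5*t). Substituting and equating the coefficients of cos(5t) and sin(5t) gives A = 30/1037, B = -86/1037, so u_p = -86*sin(5*t)/1037 + 30*cos(5*t)/1037.
General solution: u = -86*sin(5*t)/1037 + 30*cos(5*t)/1037 + C1*exp(6*t) + C2*exp(-3*t).
Apply the initial conditions: u(0) = 30/1037 + C1 + C2 = 0 and u'(0) = -430/1037 - 3*C2 + 6*C1 = -5. Solving gives C1 = -95/183, C2 = 25/51.

u = -95*exp(6*t)/183 - 86*sin(5*t)/1037 + 25*exp(-3*t)/51 + 30*cos(5*t)/1037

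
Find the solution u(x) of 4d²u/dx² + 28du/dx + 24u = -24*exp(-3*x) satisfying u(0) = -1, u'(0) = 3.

Divide through by 4: u'' + 7u' + 6u = -6*exp(-3*x).
Characteristic equation r² + 7r + 6 = 0 factors as (r + 1)(r + 6) = 0, so r = -1, -6.
Hence u_h = C1*exp(-x) + C2*exp(-6*x).
Try u_p = A*exp(-3*x). Substituting into the equation and dividing by exp(-3*x) gives A = 1, so u_p = exp(-3*x).
General solution: u = C1*exp(-x) + C2*exp(-6*x) + exp(-3*x).
Apply the initial conditions: u(0) = 1 + C1 + C2 = -1 and u'(0) = -3 - C1 - 6*C2 = 3. Solving gives C1 = -6/5, C2 = -4/5.

u = -6*exp(-x)/5 - 4*exp(-6*x)/5 + exp(-3*x)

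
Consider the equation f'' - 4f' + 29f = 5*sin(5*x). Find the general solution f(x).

Characteristic equation r² - 4r + 29 = 0 has discriminant (-4)² - 4·(29) = -100 < 0, so r = 2 ± 5i.
Hence f_h = C1*cos(5*x)*exp(2*x) + C2*exp(2*x)*sin(5*x).
Try f_p = A*cos(5*x) + B*sin(5*x). Substituting and equating the coefficients of cos(5x) and sin(5x) gives A = 25/104, B = 5/104, so f_p = 5*sin(5*x)/104 + 25*cos(5*x)/104.

f = 5*sin(5*x)/104 + 25*cos(5*x)/104 + C1*cos(5*x)*exp(2*x) + C2*exp(2*x)*sin(5*x)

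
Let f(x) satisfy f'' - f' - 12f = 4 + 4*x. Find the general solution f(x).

Characteristic equation r² - r - 12 = 0 factors as (r - 4)(r + 3) = 0, so r = 4, -3.
Hence f_h = C1*exp(4*x) + C2*exp(-3*x).
For the particular solution try f_p = A0 + A1*x. Substituting and matching coefficients of each power of x gives A0 = -11/36, A1 = -1/3, so f_p = -11/36 - x/3.

f = -11/36 - x/3 + C1*exp(4*x) + C2*exp(-3*x)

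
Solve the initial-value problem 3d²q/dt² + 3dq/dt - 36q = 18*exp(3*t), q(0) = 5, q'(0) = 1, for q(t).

Divide through by 3: q'' + q' - 12q = 6*exp(3*t).
Characteristic equation r² + r - 12 = 0 factors as (r + 4)(r - 3) = 0, so r = -4, 3.
Hence q_h = C1*exp(-4*t) + C2*exp(3*t).
Since exp(3*t) solves the homogeneous equation (r = 3 is a root of multiplicity 1), multiply the trial by t. Try q_p = A*t*exp(3*t). Substituting into the equation and dividing by exp(3*t) gives A = 6/7, so q_p = 6*t*exp(3*t)/7.
General solution: q = C1*exp(-4*t) + C2*exp(3*t) + 6*t*exp(3*t)/7.
Apply the initial conditions: q(0) = C1 + C2 = 5 and q'(0) = 6/7 - 4*C1 + 3*C2 = 1. Solving gives C1 = 104/49, C2 = 141/49.

q = 104*exp(-4*t)/49 + 141*exp(3*t)/49 + 6*t*exp(3*t)/7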